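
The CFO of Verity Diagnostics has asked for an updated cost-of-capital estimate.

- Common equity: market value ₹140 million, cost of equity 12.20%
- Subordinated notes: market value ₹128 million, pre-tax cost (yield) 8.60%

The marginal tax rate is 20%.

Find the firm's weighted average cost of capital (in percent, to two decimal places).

9.66%

Total capital V = 140 + 128 = 268.
Equity: weight = 140/268 = 0.5224; cost = 12.2%.
Subordinated notes: weight = 128/268 = 0.4776; after-tax cost = 8.6% × (1 − 20%) = 6.8800%.
WACC = 0.5224 × 12.2000% + 0.4776 × 6.8800% = 9.6591%.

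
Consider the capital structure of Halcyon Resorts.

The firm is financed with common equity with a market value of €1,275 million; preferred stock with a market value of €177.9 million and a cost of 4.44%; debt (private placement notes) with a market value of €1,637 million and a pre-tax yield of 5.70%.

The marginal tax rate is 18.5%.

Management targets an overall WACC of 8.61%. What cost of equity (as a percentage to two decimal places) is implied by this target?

Total capital V = 1275 + 177.9 + 1637 = 3089.9.
Equity weight = 1275/3089.9 = 0.4126.
Preferred weight = 177.9/3089.9 = 0.0576.
Private placement notes weight = 1637/3089.9 = 0.5298.
Debt contribution = 0.5298 × 5.7% × (1 − 18.5%) = 2.4611%.
Preferred contribution = 0.0576 × 4.44% = 0.2556%.
Required equity contribution = 8.61% − 2.7168% = 5.8932%.
Re = 5.8932% / 0.4126 = 14.2819%.

14.28%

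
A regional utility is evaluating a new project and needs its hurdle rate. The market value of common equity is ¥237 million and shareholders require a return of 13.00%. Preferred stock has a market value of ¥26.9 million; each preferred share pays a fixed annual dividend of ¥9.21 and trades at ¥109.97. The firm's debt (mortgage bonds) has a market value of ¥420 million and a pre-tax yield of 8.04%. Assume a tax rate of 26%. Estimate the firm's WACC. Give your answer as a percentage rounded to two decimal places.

8.49%

Cost of preferred: Rp = 9.21 / 109.97 = 8.3750%.
Total capital V = 237 + 26.9 + 420 = 683.9.
Equity: weight = 237/683.9 = 0.3465; cost = 13%.
Preferred: weight = 26.9/683.9 = 0.0393; cost = 8.375%.
Mortgage bonds: weight = 420/683.9 = 0.6141; after-tax cost = 8.04% × (1 − 26%) = 5.9496%.
WACC = 0.3465 × 13.0000% + 0.0393 × 8.3750% + 0.6141 × 5.9496% = 8.4883%.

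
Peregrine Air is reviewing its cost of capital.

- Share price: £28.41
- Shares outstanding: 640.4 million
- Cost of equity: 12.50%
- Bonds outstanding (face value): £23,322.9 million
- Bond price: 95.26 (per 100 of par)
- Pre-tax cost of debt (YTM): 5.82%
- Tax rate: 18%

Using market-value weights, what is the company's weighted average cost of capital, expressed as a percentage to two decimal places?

Market value of equity E = 28.41 × 640.4m = 18193.764m. Market value of debt D = 23322.9m × 95.26/100 = 22217.39454m.
Total capital V = 18193.764 + 22217.39454 = 40411.15854.
Equity: weight = 18193.764/40411.15854 = 0.4502; cost = 12.5%.
Bonds outstanding: weight = 22217.39454/40411.15854 = 0.5498; after-tax cost = 5.82% × (1 − 18%) = 4.7724%.
WACC = 0.4502 × 12.5000% + 0.5498 × 4.7724% = 8.2515%.

8.25%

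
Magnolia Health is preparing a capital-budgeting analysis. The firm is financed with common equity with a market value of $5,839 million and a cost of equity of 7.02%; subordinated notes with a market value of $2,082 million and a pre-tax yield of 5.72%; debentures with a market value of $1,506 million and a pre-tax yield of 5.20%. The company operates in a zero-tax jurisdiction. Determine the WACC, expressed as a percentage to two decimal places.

Total capital V = 5839 + 2082 + 1506 = 9427.
Equity: weight = 5839/9427 = 0.6194; cost = 7.02%.
Subordinated notes: weight = 2082/9427 = 0.2209; after-tax cost = 5.72% × (1 − 0%) = 5.7200%.
Debentures: weight = 1506/9427 = 0.1598; after-tax cost = 5.2% × (1 − 0%) = 5.2000%.
WACC = 0.6194 × 7.0200% + 0.2209 × 5.7200% + 0.1598 × 5.2000% = 6.4421%.

6.44%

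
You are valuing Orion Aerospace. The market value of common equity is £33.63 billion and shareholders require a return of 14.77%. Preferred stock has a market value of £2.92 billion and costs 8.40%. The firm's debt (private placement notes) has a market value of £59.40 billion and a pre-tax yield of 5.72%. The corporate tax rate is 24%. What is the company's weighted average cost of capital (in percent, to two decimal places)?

8.12%

Total capital V = 33.63 + 2.92 + 59.4 = 95.95.
Equity: weight = 33.63/95.95 = 0.3505; cost = 14.77%.
Preferred: weight = 2.92/95.95 = 0.0304; cost = 8.4%.
Private placement notes: weight = 59.4/95.95 = 0.6191; after-tax cost = 5.72% × (1 − 24%) = 4.3472%.
WACC = 0.3505 × 14.7700% + 0.0304 × 8.4000% + 0.6191 × 4.3472% = 8.1237%.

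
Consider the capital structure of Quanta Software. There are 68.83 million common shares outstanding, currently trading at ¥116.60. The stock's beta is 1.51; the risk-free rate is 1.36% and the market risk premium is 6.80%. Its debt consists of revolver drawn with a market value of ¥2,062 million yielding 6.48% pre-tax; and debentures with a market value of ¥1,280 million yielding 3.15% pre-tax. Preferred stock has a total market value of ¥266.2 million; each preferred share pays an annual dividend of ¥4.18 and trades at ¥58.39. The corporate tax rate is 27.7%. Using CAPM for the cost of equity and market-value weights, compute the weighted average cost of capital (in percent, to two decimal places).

Cost of equity via CAPM: Re = 1.36% + 1.51 × 6.8% = 11.6280%.
Cost of preferred: Rp = 4.18 / 58.39 = 7.1588%.
Market value of equity E = 116.6 × 68.83m = 8025.578m.
Total capital V = 8025.578 + 266.2 + 2062 + 1280 = 11633.778.
Equity: weight = 8025.578/11633.778 = 0.6899; cost = 11.628%.
Preferred: weight = 266.2/11633.778 = 0.0229; cost = 7.1588%.
Revolver drawn: weight = 2062/11633.778 = 0.1772; after-tax cost = 6.48% × (1 − 27.7%) = 4.6850%.
Debentures: weight = 1280/11633.778 = 0.1100; after-tax cost = 3.15% × (1 − 27.7%) = 2.2775%.
WACC = 0.6899 × 11.6280% + 0.0229 × 7.1588% + 0.1772 × 4.6850% + 0.1100 × 2.2775% = 9.2664%.

9.27%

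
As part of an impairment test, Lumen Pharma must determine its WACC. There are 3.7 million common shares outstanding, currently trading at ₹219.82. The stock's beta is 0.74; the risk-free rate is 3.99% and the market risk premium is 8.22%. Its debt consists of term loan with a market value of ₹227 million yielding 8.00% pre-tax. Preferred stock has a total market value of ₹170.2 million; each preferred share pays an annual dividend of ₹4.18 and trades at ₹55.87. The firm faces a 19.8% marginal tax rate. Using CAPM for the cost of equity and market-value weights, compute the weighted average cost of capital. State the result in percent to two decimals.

Cost of equity via CAPM: Re = 3.99% + 0.74 × 8.22% = 10.0728%.
Cost of preferred: Rp = 4.18 / 55.87 = 7.4817%.
Market value of equity E = 219.82 × 3.7m = 813.334m.
Total capital V = 813.334 + 170.2 + 227 = 1210.534.
Equity: weight = 813.334/1210.534 = 0.6719; cost = 10.0728%.
Preferred: weight = 170.2/1210.534 = 0.1406; cost = 7.4817%.
Term loan: weight = 227/1210.534 = 0.1875; after-tax cost = 8% × (1 − 19.8%) = 6.4160%.
WACC = 0.6719 × 10.0728% + 0.1406 × 7.4817% + 0.1875 × 6.4160% = 9.0228%.

9.02%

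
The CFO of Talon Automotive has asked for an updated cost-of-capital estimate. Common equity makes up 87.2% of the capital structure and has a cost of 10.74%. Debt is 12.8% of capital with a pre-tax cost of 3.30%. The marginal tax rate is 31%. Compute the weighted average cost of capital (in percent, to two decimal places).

9.66%

After-tax cost of debt = 3.3% × (1 − 31%) = 2.2770%.
WACC = 0.872 × 10.7400% + 0.128 × 2.2770% = 9.6567%.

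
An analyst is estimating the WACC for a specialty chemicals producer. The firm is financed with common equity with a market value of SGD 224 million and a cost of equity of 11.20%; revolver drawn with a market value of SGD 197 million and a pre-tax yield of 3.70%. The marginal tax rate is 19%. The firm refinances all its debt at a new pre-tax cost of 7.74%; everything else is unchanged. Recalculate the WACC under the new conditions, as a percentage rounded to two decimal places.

After the change:
Total capital V = 224 + 197 = 421.
Equity: weight = 224/421 = 0.5321; cost = 11.2%.
Revolver drawn: weight = 197/421 = 0.4679; after-tax cost = 7.74% × (1 − 19%) = 6.2694%.
WACC = 0.5321 × 11.2000% + 0.4679 × 6.2694% = 8.8928%.

8.89%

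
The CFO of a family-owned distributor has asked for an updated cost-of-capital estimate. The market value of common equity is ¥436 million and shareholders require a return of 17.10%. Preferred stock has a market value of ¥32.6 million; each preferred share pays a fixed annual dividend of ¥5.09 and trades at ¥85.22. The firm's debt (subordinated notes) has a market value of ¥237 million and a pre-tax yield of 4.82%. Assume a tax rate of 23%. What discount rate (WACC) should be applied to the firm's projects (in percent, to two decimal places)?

12.09%

Cost of preferred: Rp = 5.09 / 85.22 = 5.9728%.
Total capital V = 436 + 32.6 + 237 = 705.6.
Equity: weight = 436/705.6 = 0.6179; cost = 17.1%.
Preferred: weight = 32.6/705.6 = 0.0462; cost = 5.9728%.
Subordinated notes: weight = 237/705.6 = 0.3359; after-tax cost = 4.82% × (1 − 23%) = 3.7114%.
WACC = 0.6179 × 17.1000% + 0.0462 × 5.9728% + 0.3359 × 3.7114% = 12.0889%.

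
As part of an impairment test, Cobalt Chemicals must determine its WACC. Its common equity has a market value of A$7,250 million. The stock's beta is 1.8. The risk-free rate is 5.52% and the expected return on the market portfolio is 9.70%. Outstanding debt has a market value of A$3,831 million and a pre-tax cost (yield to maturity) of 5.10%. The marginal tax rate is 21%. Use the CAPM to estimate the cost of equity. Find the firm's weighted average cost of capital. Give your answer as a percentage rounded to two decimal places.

Market risk premium = 9.7% − 5.52% = 4.18%.
Cost of equity via CAPM: Re = 5.52% + 1.8 × 4.18% = 13.0440%.
Total capital V = 7250 + 3831 = 11081.
Equity: weight = 7250/11081 = 0.6543; cost = 13.044%.
Debt: weight = 3831/11081 = 0.3457; after-tax cost = 5.1% × (1 − 21%) = 4.0290%.
WACC = 0.6543 × 13.0440% + 0.3457 × 4.0290% = 9.9273%.

9.93%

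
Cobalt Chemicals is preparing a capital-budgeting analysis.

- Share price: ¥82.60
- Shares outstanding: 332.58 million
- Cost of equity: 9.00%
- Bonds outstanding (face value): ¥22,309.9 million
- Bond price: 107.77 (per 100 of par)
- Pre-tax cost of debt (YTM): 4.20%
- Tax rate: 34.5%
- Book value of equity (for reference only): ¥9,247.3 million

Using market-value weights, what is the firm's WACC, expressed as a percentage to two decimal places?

6.08%

Market value of equity E = 82.6 × 332.58m = 27471.108m. Market value of debt D = 22309.9m × 107.77/100 = 24043.37923m.
Total capital V = 27471.108 + 24043.37923 = 51514.48723.
Equity: weight = 27471.108/51514.48723 = 0.5333; cost = 9%.
Bonds outstanding: weight = 24043.37923/51514.48723 = 0.4667; after-tax cost = 4.2% × (1 − 34.5%) = 2.7510%.
WACC = 0.5333 × 9.0000% + 0.4667 × 2.7510% = 6.0834%.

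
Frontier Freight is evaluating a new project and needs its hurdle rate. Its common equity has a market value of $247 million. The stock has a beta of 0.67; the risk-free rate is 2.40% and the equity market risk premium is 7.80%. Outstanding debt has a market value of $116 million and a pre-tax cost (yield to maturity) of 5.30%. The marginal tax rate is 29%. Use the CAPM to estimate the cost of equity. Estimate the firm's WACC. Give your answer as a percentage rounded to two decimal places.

Cost of equity via CAPM: Re = 2.4% + 0.67 × 7.8% = 7.6260%.
Total capital V = 247 + 116 = 363.
Equity: weight = 247/363 = 0.6804; cost = 7.626%.
Debt: weight = 116/363 = 0.3196; after-tax cost = 5.3% × (1 − 29%) = 3.7630%.
WACC = 0.6804 × 7.6260% + 0.3196 × 3.7630% = 6.3915%.

6.39%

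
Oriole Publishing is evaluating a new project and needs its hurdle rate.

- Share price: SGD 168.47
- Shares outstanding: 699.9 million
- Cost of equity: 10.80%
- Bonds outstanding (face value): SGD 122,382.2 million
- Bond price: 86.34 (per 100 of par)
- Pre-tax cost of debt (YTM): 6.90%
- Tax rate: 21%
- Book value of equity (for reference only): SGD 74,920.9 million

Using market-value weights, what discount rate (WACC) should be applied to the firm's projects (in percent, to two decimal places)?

8.27%

Market value of equity E = 168.47 × 699.9m = 117912.153m. Market value of debt D = 122382.2m × 86.34/100 = 105664.79148m.
Total capital V = 117912.153 + 105664.79148 = 223576.94448.
Equity: weight = 117912.153/223576.94448 = 0.5274; cost = 10.8%.
Bonds outstanding: weight = 105664.79148/223576.94448 = 0.4726; after-tax cost = 6.9% × (1 − 21%) = 5.4510%.
WACC = 0.5274 × 10.8000% + 0.4726 × 5.4510% = 8.2720%.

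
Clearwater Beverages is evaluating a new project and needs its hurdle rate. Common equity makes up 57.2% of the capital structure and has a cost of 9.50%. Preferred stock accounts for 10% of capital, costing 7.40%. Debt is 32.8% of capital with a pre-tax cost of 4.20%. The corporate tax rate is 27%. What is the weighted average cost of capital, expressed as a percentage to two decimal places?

7.18%

After-tax cost of debt = 4.2% × (1 − 27%) = 3.0660%.
WACC = 0.572 × 9.5000% + 0.100 × 7.4000% + 0.328 × 3.0660% = 7.1796%.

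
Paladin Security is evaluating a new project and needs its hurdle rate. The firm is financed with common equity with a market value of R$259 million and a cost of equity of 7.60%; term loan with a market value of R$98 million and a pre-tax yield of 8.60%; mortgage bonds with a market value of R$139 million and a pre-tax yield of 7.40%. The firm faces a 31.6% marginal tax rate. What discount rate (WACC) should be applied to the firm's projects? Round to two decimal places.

Total capital V = 259 + 98 + 139 = 496.
Equity: weight = 259/496 = 0.5222; cost = 7.6%.
Term loan: weight = 98/496 = 0.1976; after-tax cost = 8.6% × (1 − 31.6%) = 5.8824%.
Mortgage bonds: weight = 139/496 = 0.2802; after-tax cost = 7.4% × (1 − 31.6%) = 5.0616%.
WACC = 0.5222 × 7.6000% + 0.1976 × 5.8824% + 0.2802 × 5.0616% = 6.5493%.

6.55%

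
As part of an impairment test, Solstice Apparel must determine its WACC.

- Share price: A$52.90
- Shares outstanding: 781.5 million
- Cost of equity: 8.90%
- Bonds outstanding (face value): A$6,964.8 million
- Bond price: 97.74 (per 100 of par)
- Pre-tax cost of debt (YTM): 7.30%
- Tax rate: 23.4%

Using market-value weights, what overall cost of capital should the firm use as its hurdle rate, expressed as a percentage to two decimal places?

Market value of equity E = 52.9 × 781.5m = 41341.35m. Market value of debt D = 6964.8m × 97.74/100 = 6807.39552m.
Total capital V = 41341.35 + 6807.39552 = 48148.74552.
Equity: weight = 41341.35/48148.74552 = 0.8586; cost = 8.9%.
Bonds outstanding: weight = 6807.39552/48148.74552 = 0.1414; after-tax cost = 7.3% × (1 − 23.4%) = 5.5918%.
WACC = 0.8586 × 8.9000% + 0.1414 × 5.5918% = 8.4323%.

8.43%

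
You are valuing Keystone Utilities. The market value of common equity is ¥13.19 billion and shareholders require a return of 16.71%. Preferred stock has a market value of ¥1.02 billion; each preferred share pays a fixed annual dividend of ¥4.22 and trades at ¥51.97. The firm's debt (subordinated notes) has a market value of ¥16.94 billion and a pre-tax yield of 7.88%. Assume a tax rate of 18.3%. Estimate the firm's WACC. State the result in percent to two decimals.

10.84%

Cost of preferred: Rp = 4.22 / 51.97 = 8.1201%.
Total capital V = 13.19 + 1.02 + 16.94 = 31.15.
Equity: weight = 13.19/31.15 = 0.4234; cost = 16.71%.
Preferred: weight = 1.02/31.15 = 0.0327; cost = 8.1201%.
Subordinated notes: weight = 16.94/31.15 = 0.5438; after-tax cost = 7.88% × (1 − 18.3%) = 6.4380%.
WACC = 0.4234 × 16.7100% + 0.0327 × 8.1201% + 0.5438 × 6.4380% = 10.8426%.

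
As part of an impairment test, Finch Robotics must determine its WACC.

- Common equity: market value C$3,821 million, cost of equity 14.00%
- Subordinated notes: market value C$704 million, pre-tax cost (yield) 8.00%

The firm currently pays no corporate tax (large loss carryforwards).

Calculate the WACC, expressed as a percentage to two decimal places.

13.07%

Total capital V = 3821 + 704 = 4525.
Equity: weight = 3821/4525 = 0.8444; cost = 14%.
Subordinated notes: weight = 704/4525 = 0.1556; after-tax cost = 8% × (1 − 0%) = 8.0000%.
WACC = 0.8444 × 14.0000% + 0.1556 × 8.0000% = 13.0665%.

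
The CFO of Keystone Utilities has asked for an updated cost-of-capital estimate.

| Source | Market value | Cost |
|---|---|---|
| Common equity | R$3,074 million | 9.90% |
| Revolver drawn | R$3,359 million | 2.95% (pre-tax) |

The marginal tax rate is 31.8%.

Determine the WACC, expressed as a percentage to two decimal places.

5.78%

Total capital V = 3074 + 3359 = 6433.
Equity: weight = 3074/6433 = 0.4778; cost = 9.9%.
Revolver drawn: weight = 3359/6433 = 0.5222; after-tax cost = 2.95% × (1 − 31.8%) = 2.0119%.
WACC = 0.4778 × 9.9000% + 0.5222 × 2.0119% = 5.7812%.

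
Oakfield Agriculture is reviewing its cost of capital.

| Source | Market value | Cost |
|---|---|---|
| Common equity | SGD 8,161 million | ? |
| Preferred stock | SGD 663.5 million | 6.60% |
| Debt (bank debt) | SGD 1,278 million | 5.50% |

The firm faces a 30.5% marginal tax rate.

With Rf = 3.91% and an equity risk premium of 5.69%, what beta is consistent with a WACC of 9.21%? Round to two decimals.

Total capital V = 8161 + 663.5 + 1278 = 10102.5.
Equity weight = 8161/10102.5 = 0.8078.
Preferred weight = 663.5/10102.5 = 0.0657.
Bank debt weight = 1278/10102.5 = 0.1265.
Debt contribution = 0.1265 × 5.5% × (1 − 30.5%) = 0.4836%.
Preferred contribution = 0.0657 × 6.6% = 0.4335%.
Required equity contribution = 9.21% − 0.9170% = 8.2930%  ⇒  Re = 10.2659%.
CAPM: 10.2659% = 3.91% + β × 5.69%  ⇒  β = 1.1170.

1.12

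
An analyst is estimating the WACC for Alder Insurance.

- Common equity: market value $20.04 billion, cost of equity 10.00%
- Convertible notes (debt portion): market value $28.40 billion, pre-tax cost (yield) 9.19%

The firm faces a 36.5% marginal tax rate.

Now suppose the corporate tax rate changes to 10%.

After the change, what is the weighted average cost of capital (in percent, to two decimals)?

8.99%

After the change:
Total capital V = 20.04 + 28.4 = 48.44.
Equity: weight = 20.04/48.44 = 0.4137; cost = 10%.
Convertible notes (debt portion): weight = 28.4/48.44 = 0.5863; after-tax cost = 9.19% × (1 − 10%) = 8.2710%.
WACC = 0.4137 × 10.0000% + 0.5863 × 8.2710% = 8.9863%.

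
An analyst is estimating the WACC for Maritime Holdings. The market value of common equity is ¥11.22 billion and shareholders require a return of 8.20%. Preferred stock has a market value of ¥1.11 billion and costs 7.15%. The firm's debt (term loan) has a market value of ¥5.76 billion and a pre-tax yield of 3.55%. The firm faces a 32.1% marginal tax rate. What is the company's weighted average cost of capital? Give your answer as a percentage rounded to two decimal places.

6.29%

Total capital V = 11.22 + 1.11 + 5.76 = 18.09.
Equity: weight = 11.22/18.09 = 0.6202; cost = 8.2%.
Preferred: weight = 1.11/18.09 = 0.0614; cost = 7.15%.
Term loan: weight = 5.76/18.09 = 0.3184; after-tax cost = 3.55% × (1 − 32.1%) = 2.4104%.
WACC = 0.6202 × 8.2000% + 0.0614 × 7.1500% + 0.3184 × 2.4104% = 6.2921%.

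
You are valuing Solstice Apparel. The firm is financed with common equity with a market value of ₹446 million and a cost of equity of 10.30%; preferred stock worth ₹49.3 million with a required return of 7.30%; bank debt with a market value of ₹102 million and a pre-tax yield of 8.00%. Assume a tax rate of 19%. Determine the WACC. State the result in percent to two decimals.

Total capital V = 446 + 49.3 + 102 = 597.3.
Equity: weight = 446/597.3 = 0.7467; cost = 10.3%.
Preferred: weight = 49.3/597.3 = 0.0825; cost = 7.3%.
Bank debt: weight = 102/597.3 = 0.1708; after-tax cost = 8% × (1 − 19%) = 6.4800%.
WACC = 0.7467 × 10.3000% + 0.0825 × 7.3000% + 0.1708 × 6.4800% = 9.4001%.

9.40%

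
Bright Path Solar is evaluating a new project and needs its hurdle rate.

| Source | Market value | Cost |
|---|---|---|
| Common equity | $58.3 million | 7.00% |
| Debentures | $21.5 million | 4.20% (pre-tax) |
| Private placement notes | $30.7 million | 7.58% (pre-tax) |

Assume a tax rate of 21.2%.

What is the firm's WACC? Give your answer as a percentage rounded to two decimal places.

6.00%

Total capital V = 58.3 + 21.5 + 30.7 = 110.5.
Equity: weight = 58.3/110.5 = 0.5276; cost = 7%.
Debentures: weight = 21.5/110.5 = 0.1946; after-tax cost = 4.2% × (1 − 21.2%) = 3.3096%.
Private placement notes: weight = 30.7/110.5 = 0.2778; after-tax cost = 7.58% × (1 − 21.2%) = 5.9730%.
WACC = 0.5276 × 7.0000% + 0.1946 × 3.3096% + 0.2778 × 5.9730% = 5.9966%.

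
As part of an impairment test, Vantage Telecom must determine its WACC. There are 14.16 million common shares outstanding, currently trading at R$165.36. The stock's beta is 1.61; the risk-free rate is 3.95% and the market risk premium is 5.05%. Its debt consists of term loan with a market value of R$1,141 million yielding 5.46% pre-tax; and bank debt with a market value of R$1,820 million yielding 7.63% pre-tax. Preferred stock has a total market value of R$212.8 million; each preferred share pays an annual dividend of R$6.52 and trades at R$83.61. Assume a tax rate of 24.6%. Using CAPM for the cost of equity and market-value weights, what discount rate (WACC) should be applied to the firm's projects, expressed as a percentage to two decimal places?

8.18%

Cost of equity via CAPM: Re = 3.95% + 1.61 × 5.05% = 12.0805%.
Cost of preferred: Rp = 6.52 / 83.61 = 7.7981%.
Market value of equity E = 165.36 × 14.16m = 2341.4976m.
Total capital V = 2341.4976 + 212.8 + 1141 + 1820 = 5515.2976.
Equity: weight = 2341.4976/5515.2976 = 0.4245; cost = 12.0805%.
Preferred: weight = 212.8/5515.2976 = 0.0386; cost = 7.7981%.
Term loan: weight = 1141/5515.2976 = 0.2069; after-tax cost = 5.46% × (1 − 24.6%) = 4.1168%.
Bank debt: weight = 1820/5515.2976 = 0.3300; after-tax cost = 7.63% × (1 − 24.6%) = 5.7530%.
WACC = 0.4245 × 12.0805% + 0.0386 × 7.7981% + 0.2069 × 4.1168% + 0.3300 × 5.7530% = 8.1797%.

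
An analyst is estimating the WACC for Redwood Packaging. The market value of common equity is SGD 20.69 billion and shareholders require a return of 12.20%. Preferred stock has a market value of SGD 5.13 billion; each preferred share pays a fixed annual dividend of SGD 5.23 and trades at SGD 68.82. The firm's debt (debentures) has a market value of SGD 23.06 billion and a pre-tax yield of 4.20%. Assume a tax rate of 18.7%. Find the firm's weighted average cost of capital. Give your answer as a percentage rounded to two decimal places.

Cost of preferred: Rp = 5.23 / 68.82 = 7.5995%.
Total capital V = 20.69 + 5.13 + 23.06 = 48.88.
Equity: weight = 20.69/48.88 = 0.4233; cost = 12.2%.
Preferred: weight = 5.13/48.88 = 0.1050; cost = 7.5995%.
Debentures: weight = 23.06/48.88 = 0.4718; after-tax cost = 4.2% × (1 − 18.7%) = 3.4146%.
WACC = 0.4233 × 12.2000% + 0.1050 × 7.5995% + 0.4718 × 3.4146% = 7.5725%.

7.57%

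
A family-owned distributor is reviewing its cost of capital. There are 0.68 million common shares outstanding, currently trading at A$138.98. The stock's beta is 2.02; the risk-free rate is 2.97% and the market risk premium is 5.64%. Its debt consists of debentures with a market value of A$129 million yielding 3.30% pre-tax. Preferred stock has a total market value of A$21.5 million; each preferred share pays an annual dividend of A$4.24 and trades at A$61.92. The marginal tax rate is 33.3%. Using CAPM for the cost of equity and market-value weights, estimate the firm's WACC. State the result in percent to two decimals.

7.30%

Cost of equity via CAPM: Re = 2.97% + 2.02 × 5.64% = 14.3628%.
Cost of preferred: Rp = 4.24 / 61.92 = 6.8475%.
Market value of equity E = 138.98 × 0.68m = 94.5064m.
Total capital V = 94.5064 + 21.5 + 129 = 245.0064.
Equity: weight = 94.5064/245.0064 = 0.3857; cost = 14.3628%.
Preferred: weight = 21.5/245.0064 = 0.0878; cost = 6.8475%.
Debentures: weight = 129/245.0064 = 0.5265; after-tax cost = 3.3% × (1 − 33.3%) = 2.2011%.
WACC = 0.3857 × 14.3628% + 0.0878 × 6.8475% + 0.5265 × 2.2011% = 7.3000%.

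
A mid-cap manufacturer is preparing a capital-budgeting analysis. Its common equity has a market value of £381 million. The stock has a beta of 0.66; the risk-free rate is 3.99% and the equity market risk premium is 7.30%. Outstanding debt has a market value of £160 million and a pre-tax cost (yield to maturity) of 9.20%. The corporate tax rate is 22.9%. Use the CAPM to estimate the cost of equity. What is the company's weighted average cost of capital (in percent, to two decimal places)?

8.30%

Cost of equity via CAPM: Re = 3.99% + 0.66 × 7.3% = 8.8080%.
Total capital V = 381 + 160 = 541.
Equity: weight = 381/541 = 0.7043; cost = 8.808%.
Debt: weight = 160/541 = 0.2957; after-tax cost = 9.2% × (1 − 22.9%) = 7.0932%.
WACC = 0.7043 × 8.8080% + 0.2957 × 7.0932% = 8.3009%.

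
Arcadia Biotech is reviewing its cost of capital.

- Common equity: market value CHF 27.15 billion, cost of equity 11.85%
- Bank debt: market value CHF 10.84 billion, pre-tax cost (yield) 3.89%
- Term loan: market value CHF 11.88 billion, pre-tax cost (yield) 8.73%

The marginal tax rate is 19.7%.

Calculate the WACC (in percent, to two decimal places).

8.80%

Total capital V = 27.15 + 10.84 + 11.88 = 49.87.
Equity: weight = 27.15/49.87 = 0.5444; cost = 11.85%.
Bank debt: weight = 10.84/49.87 = 0.2174; after-tax cost = 3.89% × (1 − 19.7%) = 3.1237%.
Term loan: weight = 11.88/49.87 = 0.2382; after-tax cost = 8.73% × (1 − 19.7%) = 7.0102%.
WACC = 0.5444 × 11.8500% + 0.2174 × 3.1237% + 0.2382 × 7.0102% = 8.8003%.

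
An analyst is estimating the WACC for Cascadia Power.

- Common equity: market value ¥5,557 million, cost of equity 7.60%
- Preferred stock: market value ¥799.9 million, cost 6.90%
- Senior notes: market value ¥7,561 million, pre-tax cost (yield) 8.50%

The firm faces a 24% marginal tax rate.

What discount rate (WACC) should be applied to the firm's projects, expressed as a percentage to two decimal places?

6.94%

Total capital V = 5557 + 799.9 + 7561 = 13917.9.
Equity: weight = 5557/13917.9 = 0.3993; cost = 7.6%.
Preferred: weight = 799.9/13917.9 = 0.0575; cost = 6.9%.
Senior notes: weight = 7561/13917.9 = 0.5433; after-tax cost = 8.5% × (1 − 24%) = 6.4600%.
WACC = 0.3993 × 7.6000% + 0.0575 × 6.9000% + 0.5433 × 6.4600% = 6.9405%.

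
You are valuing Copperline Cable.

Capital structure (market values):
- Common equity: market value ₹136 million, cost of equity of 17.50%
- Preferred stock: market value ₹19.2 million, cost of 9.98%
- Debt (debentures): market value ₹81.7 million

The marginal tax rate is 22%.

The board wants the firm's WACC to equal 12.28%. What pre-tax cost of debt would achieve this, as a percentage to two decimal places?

Total capital V = 136 + 19.2 + 81.7 = 236.9.
Equity weight = 136/236.9 = 0.5741.
Preferred weight = 19.2/236.9 = 0.0810.
Debentures weight = 81.7/236.9 = 0.3449.
Equity contribution = 0.5741 × 17.5% = 10.0464%.
Preferred contribution = 0.0810 × 9.98% = 0.8088%.
Remaining for debt = 12.28% − 10.8553% = 1.4247%.
Rd × (1 − 22%) × 0.3449 = 1.4247%  ⇒  Rd = 5.2964%.

5.30%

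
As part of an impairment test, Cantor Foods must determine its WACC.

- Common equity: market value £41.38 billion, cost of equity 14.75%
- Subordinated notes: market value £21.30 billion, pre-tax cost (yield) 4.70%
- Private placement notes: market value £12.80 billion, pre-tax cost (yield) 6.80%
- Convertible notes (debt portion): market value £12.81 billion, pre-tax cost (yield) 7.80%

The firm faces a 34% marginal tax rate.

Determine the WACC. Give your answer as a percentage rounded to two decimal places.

Total capital V = 41.38 + 21.3 + 12.8 + 12.81 = 88.29.
Equity: weight = 41.38/88.29 = 0.4687; cost = 14.75%.
Subordinated notes: weight = 21.3/88.29 = 0.2413; after-tax cost = 4.7% × (1 − 34%) = 3.1020%.
Private placement notes: weight = 12.8/88.29 = 0.1450; after-tax cost = 6.8% × (1 − 34%) = 4.4880%.
Convertible notes (debt portion): weight = 12.81/88.29 = 0.1451; after-tax cost = 7.8% × (1 − 34%) = 5.1480%.
WACC = 0.4687 × 14.7500% + 0.2413 × 3.1020% + 0.1450 × 4.4880% + 0.1451 × 5.1480% = 9.0590%.

9.06%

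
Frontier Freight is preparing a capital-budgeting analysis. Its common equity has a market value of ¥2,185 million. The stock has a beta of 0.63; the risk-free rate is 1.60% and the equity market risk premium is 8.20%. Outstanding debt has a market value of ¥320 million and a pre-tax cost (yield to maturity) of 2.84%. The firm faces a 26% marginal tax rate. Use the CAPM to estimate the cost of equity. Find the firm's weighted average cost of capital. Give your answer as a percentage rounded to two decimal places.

Cost of equity via CAPM: Re = 1.6% + 0.63 × 8.2% = 6.7660%.
Total capital V = 2185 + 320 = 2505.
Equity: weight = 2185/2505 = 0.8723; cost = 6.766%.
Debt: weight = 320/2505 = 0.1277; after-tax cost = 2.84% × (1 − 26%) = 2.1016%.
WACC = 0.8723 × 6.7660% + 0.1277 × 2.1016% = 6.1701%.

6.17%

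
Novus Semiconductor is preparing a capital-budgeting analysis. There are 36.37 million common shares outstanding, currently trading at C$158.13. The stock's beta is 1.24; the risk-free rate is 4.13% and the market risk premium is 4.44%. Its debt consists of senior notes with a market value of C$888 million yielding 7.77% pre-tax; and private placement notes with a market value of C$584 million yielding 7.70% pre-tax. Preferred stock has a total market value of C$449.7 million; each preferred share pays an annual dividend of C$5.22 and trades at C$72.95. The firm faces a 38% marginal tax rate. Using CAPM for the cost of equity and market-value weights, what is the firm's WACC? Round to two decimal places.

8.56%

Cost of equity via CAPM: Re = 4.13% + 1.24 × 4.44% = 9.6356%.
Cost of preferred: Rp = 5.22 / 72.95 = 7.1556%.
Market value of equity E = 158.13 × 36.37m = 5751.1881m.
Total capital V = 5751.1881 + 449.7 + 888 + 584 = 7672.8881.
Equity: weight = 5751.1881/7672.8881 = 0.7495; cost = 9.6356%.
Preferred: weight = 449.7/7672.8881 = 0.0586; cost = 7.1556%.
Senior notes: weight = 888/7672.8881 = 0.1157; after-tax cost = 7.77% × (1 − 38%) = 4.8174%.
Private placement notes: weight = 584/7672.8881 = 0.0761; after-tax cost = 7.7% × (1 − 38%) = 4.7740%.
WACC = 0.7495 × 9.6356% + 0.0586 × 7.1556% + 0.1157 × 4.8174% + 0.0761 × 4.7740% = 8.5626%.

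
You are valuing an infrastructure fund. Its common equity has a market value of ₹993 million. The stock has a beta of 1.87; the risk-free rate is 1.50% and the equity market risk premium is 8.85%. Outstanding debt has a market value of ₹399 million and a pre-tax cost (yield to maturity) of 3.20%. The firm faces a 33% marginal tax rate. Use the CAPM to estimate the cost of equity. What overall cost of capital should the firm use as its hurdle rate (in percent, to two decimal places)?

Cost of equity via CAPM: Re = 1.5% + 1.87 × 8.85% = 18.0495%.
Total capital V = 993 + 399 = 1392.
Equity: weight = 993/1392 = 0.7134; cost = 18.0495%.
Debt: weight = 399/1392 = 0.2866; after-tax cost = 3.2% × (1 − 33%) = 2.1440%.
WACC = 0.7134 × 18.0495% + 0.2866 × 2.1440% = 13.4904%.

13.49%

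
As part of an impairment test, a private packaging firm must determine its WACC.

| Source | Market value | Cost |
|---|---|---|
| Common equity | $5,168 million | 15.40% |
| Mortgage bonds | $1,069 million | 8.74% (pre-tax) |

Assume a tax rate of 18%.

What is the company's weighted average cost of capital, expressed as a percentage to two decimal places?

Total capital V = 5168 + 1069 = 6237.
Equity: weight = 5168/6237 = 0.8286; cost = 15.4%.
Mortgage bonds: weight = 1069/6237 = 0.1714; after-tax cost = 8.74% × (1 − 18%) = 7.1668%.
WACC = 0.8286 × 15.4000% + 0.1714 × 7.1668% = 13.9889%.

13.99%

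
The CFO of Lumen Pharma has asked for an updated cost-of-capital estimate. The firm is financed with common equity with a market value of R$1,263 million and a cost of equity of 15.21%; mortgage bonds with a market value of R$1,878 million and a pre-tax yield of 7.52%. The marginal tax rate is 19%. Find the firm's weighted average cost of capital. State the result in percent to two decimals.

Total capital V = 1263 + 1878 = 3141.
Equity: weight = 1263/3141 = 0.4021; cost = 15.21%.
Mortgage bonds: weight = 1878/3141 = 0.5979; after-tax cost = 7.52% × (1 − 19%) = 6.0912%.
WACC = 0.4021 × 15.2100% + 0.5979 × 6.0912% = 9.7579%.

9.76%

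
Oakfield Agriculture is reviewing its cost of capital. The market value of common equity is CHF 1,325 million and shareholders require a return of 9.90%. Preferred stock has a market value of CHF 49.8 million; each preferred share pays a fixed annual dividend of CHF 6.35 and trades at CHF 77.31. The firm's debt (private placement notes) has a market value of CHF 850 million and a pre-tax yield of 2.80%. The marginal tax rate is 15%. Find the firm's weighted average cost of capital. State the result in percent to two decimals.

6.99%

Cost of preferred: Rp = 6.35 / 77.31 = 8.2137%.
Total capital V = 1325 + 49.8 + 850 = 2224.8.
Equity: weight = 1325/2224.8 = 0.5956; cost = 9.9%.
Preferred: weight = 49.8/2224.8 = 0.0224; cost = 8.2137%.
Private placement notes: weight = 850/2224.8 = 0.3821; after-tax cost = 2.8% × (1 − 15%) = 2.3800%.
WACC = 0.5956 × 9.9000% + 0.0224 × 8.2137% + 0.3821 × 2.3800% = 6.9892%.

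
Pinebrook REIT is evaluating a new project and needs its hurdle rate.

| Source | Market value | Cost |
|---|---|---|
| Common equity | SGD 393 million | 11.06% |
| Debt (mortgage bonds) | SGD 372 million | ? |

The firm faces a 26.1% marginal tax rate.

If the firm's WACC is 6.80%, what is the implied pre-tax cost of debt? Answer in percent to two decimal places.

3.11%

Total capital V = 393 + 372 = 765.
Equity weight = 393/765 = 0.5137.
Mortgage bonds weight = 372/765 = 0.4863.
Equity contribution = 0.5137 × 11.06% = 5.6818%.
Remaining for debt = 6.8% − 5.6818% = 1.1182%.
Rd × (1 − 26.1%) × 0.4863 = 1.1182%  ⇒  Rd = 3.1117%.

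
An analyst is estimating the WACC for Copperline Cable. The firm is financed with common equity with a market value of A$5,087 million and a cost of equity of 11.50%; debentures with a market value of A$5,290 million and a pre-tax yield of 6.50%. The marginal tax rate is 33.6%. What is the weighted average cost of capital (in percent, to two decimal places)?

Total capital V = 5087 + 5290 = 10377.
Equity: weight = 5087/10377 = 0.4902; cost = 11.5%.
Debentures: weight = 5290/10377 = 0.5098; after-tax cost = 6.5% × (1 − 33.6%) = 4.3160%.
WACC = 0.4902 × 11.5000% + 0.5098 × 4.3160% = 7.8377%.

7.84%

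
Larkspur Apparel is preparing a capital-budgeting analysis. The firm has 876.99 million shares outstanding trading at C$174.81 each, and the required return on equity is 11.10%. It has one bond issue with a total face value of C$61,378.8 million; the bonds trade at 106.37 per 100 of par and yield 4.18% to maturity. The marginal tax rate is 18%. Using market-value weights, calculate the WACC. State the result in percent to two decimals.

Market value of equity E = 174.81 × 876.99m = 153306.6219m. Market value of debt D = 61378.8m × 106.37/100 = 65288.62956m.
Total capital V = 153306.6219 + 65288.62956 = 218595.25146.
Equity: weight = 153306.6219/218595.25146 = 0.7013; cost = 11.1%.
Bonds outstanding: weight = 65288.62956/218595.25146 = 0.2987; after-tax cost = 4.18% × (1 − 18%) = 3.4276%.
WACC = 0.7013 × 11.1000% + 0.2987 × 3.4276% = 8.8085%.

8.81%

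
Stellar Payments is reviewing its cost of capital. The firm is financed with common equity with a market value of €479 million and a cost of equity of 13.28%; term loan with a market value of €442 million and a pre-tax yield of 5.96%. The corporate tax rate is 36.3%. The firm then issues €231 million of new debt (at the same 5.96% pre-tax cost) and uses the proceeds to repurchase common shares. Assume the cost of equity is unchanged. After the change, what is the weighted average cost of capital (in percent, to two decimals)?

After the change:
Total capital V = 248 + 673 = 921.
Equity: weight = 248/921 = 0.2693; cost = 13.28%.
Term loan: weight = 673/921 = 0.7307; after-tax cost = 5.96% × (1 − 36.3%) = 3.7965%.
WACC = 0.2693 × 13.2800% + 0.7307 × 3.7965% = 6.3502%.

6.35%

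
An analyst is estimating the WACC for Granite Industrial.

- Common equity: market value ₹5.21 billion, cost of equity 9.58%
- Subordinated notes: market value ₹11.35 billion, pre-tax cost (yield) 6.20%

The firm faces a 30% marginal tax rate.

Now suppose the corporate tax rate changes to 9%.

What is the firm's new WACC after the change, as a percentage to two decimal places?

6.88%

After the change:
Total capital V = 5.21 + 11.35 = 16.56.
Equity: weight = 5.21/16.56 = 0.3146; cost = 9.58%.
Subordinated notes: weight = 11.35/16.56 = 0.6854; after-tax cost = 6.2% × (1 − 9%) = 5.6420%.
WACC = 0.3146 × 9.5800% + 0.6854 × 5.6420% = 6.8809%.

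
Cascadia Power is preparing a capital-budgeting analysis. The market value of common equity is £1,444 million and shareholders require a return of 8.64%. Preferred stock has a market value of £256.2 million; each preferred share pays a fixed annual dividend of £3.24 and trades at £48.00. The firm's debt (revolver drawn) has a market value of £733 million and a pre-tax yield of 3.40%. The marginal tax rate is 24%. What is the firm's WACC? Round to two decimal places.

6.62%

Cost of preferred: Rp = 3.24 / 48.0 = 6.7500%.
Total capital V = 1444 + 256.2 + 733 = 2433.2.
Equity: weight = 1444/2433.2 = 0.5935; cost = 8.64%.
Preferred: weight = 256.2/2433.2 = 0.1053; cost = 6.75%.
Revolver drawn: weight = 733/2433.2 = 0.3012; after-tax cost = 3.4% × (1 − 24%) = 2.5840%.
WACC = 0.5935 × 8.6400% + 0.1053 × 6.7500% + 0.3012 × 2.5840% = 6.6166%.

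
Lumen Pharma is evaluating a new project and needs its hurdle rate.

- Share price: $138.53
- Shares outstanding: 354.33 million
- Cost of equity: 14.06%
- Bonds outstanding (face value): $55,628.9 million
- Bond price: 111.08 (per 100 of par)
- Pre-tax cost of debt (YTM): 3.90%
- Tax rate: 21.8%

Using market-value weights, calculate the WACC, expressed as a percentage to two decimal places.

Market value of equity E = 138.53 × 354.33m = 49085.3349m. Market value of debt D = 55628.9m × 111.08/100 = 61792.58212m.
Total capital V = 49085.3349 + 61792.58212 = 110877.91702.
Equity: weight = 49085.3349/110877.91702 = 0.4427; cost = 14.06%.
Bonds outstanding: weight = 61792.58212/110877.91702 = 0.5573; after-tax cost = 3.9% × (1 − 21.8%) = 3.0498%.
WACC = 0.4427 × 14.0600% + 0.5573 × 3.0498% = 7.9240%.

7.92%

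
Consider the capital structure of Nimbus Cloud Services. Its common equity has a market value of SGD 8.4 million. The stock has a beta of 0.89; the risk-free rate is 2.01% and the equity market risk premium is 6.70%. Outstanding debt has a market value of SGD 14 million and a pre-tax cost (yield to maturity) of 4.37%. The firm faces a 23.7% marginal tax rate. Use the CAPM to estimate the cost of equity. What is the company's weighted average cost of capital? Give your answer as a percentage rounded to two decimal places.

5.07%

Cost of equity via CAPM: Re = 2.01% + 0.89 × 6.7% = 7.9730%.
Total capital V = 8.4 + 14 = 22.4.
Equity: weight = 8.4/22.4 = 0.3750; cost = 7.973%.
Debt: weight = 14/22.4 = 0.6250; after-tax cost = 4.37% × (1 − 23.7%) = 3.3343%.
WACC = 0.3750 × 7.9730% + 0.6250 × 3.3343% = 5.0738%.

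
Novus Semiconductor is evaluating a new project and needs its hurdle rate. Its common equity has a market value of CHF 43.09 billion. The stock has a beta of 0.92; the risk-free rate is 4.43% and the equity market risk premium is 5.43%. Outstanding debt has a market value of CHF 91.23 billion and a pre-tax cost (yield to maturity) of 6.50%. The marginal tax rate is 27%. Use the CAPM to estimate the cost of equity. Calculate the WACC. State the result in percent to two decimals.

6.25%

Cost of equity via CAPM: Re = 4.43% + 0.92 × 5.43% = 9.4256%.
Total capital V = 43.09 + 91.23 = 134.32.
Equity: weight = 43.09/134.32 = 0.3208; cost = 9.4256%.
Debt: weight = 91.23/134.32 = 0.6792; after-tax cost = 6.5% × (1 − 27%) = 4.7450%.
WACC = 0.3208 × 9.4256% + 0.6792 × 4.7450% = 6.2465%.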